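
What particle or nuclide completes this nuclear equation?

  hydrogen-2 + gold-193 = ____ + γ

Hg-195

Conserve mass number: 2 + 193 = A + 0, so A = 195.
Conserve atomic number: 1 + 79 = Z + 0, so Z = 80.
Z = 80 is mercury, so the species is mercury-195.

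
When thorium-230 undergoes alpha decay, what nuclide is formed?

Ra-226

Alpha decay: mass number changes by -4, atomic number by -2.
A: 230 − 4 = 226; Z: 90 − 2 = 88.
Z = 88 is radium, so the daughter is radium-226.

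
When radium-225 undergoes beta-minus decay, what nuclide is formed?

Ac-225

Beta-minus decay: mass number changes by +0, atomic number by +1.
A: 225 = 225; Z: 88 + 1 = 89.
Z = 89 is actinium, so the daughter is actinium-225.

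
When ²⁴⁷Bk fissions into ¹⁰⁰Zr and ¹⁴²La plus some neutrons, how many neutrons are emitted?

5

Conserve mass number: 247 = 100 + 142 + k, so k = 247 − 242 = 5.
Check atomic number: 97 = 40 + 57 + 0 = 97. ✓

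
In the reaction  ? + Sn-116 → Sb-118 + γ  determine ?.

Conserve mass number: A + 116 = 118 + 0, so A = 2.
Conserve atomic number: Z + 50 = 51 + 0, so Z = 1.
A = 2 and Z = 1 is H-2 — a deuteron.

deuteron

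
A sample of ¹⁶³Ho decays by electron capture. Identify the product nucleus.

Dy-163

Electron capture: mass number changes by +0, atomic number by -1.
A: 163 = 163; Z: 67 − 1 = 66.
Z = 66 is dysprosium, so the daughter is ¹⁶³Dy.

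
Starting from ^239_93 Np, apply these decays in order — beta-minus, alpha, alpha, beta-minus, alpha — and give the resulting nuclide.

Ac-227

Start: (A, Z) = (239, 93).
After β⁻: (239, 94).
After α: (235, 92).
After α: (231, 90).
After β⁻: (231, 91).
After α: (227, 89).
Z = 89 is actinium.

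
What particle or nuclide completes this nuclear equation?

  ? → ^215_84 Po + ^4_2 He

Conserve mass number: A = 215 + 4, so A = 219.
Conserve atomic number: Z = 84 + 2, so Z = 86.
Z = 86 is radon, so the species is ^219_86 Rn.

Rn-219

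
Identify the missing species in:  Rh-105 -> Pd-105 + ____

beta-minus particle

Conserve mass number: 105 = 105 + A, so A = 0.
Conserve atomic number: 45 = 46 + Z, so Z = -1.
A = 0 and Z = -1 is e⁻ — a beta-minus particle.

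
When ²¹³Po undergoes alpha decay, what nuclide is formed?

Pb-209

Alpha decay: mass number changes by -4, atomic number by -2.
A: 213 − 4 = 209; Z: 84 − 2 = 82.
Z = 82 is lead, so the daughter is ²⁰⁹Pb.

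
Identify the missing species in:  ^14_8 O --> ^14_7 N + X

positron

Conserve mass number: 14 = 14 + A, so A = 0.
Conserve atomic number: 8 = 7 + Z, so Z = 1.
A = 0 and Z = 1 is ^0_1 e — a positron.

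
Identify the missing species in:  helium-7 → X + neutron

Conserve mass number: 7 = A + 1, so A = 6.
Conserve atomic number: 2 = Z + 0, so Z = 2.
Z = 2 is helium, so the species is helium-6.

He-6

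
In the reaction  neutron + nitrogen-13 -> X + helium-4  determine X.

Conserve mass number: 1 + 13 = A + 4, so A = 10.
Conserve atomic number: 0 + 7 = Z + 2, so Z = 5.
Z = 5 is boron, so the species is boron-10.

B-10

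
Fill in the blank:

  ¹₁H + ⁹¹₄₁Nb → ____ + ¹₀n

Conserve mass number: 1 + 91 = A + 1, so A = 91.
Conserve atomic number: 1 + 41 = Z + 0, so Z = 42.
Z = 42 is molybdenum, so the species is ⁹¹₄₂Mo.

Mo-91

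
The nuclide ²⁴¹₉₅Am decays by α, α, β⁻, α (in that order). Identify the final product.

Start: (A, Z) = (241, 95).
After α: (237, 93).
After α: (233, 91).
After β⁻: (233, 92).
After α: (229, 90).
Z = 90 is thorium.

Th-229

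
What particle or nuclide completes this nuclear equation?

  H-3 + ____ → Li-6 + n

Conserve mass number: 3 + A = 6 + 1, so A = 4.
Conserve atomic number: 1 + Z = 3 + 0, so Z = 2.
A = 4 and Z = 2 is He-4 — an alpha particle.

alpha particle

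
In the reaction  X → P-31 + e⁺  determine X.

S-31

Conserve mass number: A = 31 + 0, so A = 31.
Conserve atomic number: Z = 15 + 1, so Z = 16.
Z = 16 is sulfur, so the species is S-31.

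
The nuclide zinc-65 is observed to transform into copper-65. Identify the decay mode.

beta-plus decay or electron capture

ΔA = 65 − 65 = 0; ΔZ = 29 − 30 = -1.
A is unchanged and Z drops by 1 — a proton has become a neutron (β⁺ emission or electron capture).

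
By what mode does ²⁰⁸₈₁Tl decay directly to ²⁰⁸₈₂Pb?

beta-minus decay

ΔA = 208 − 208 = 0; ΔZ = 82 − 81 = +1.
A is unchanged and Z rises by 1 — a neutron has become a proton (β⁻ decay).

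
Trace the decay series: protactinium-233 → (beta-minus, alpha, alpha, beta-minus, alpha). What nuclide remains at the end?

Start: (A, Z) = (233, 91).
After β⁻: (233, 92).
After α: (229, 90).
After α: (225, 88).
After β⁻: (225, 89).
After α: (221, 87).
Z = 87 is francium.

Fr-221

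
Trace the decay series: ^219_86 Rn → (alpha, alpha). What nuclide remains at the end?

Pb-211

Start: (A, Z) = (219, 86).
After α: (215, 84).
After α: (211, 82).
Z = 82 is lead.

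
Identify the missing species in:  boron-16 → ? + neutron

B-15

Conserve mass number: 16 = A + 1, so A = 15.
Conserve atomic number: 5 = Z + 0, so Z = 5.
Z = 5 is boron, so the species is boron-15.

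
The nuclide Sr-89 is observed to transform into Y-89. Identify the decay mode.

beta-minus decay

ΔA = 89 − 89 = 0; ΔZ = 39 − 38 = +1.
A is unchanged and Z rises by 1 — a neutron has become a proton (β⁻ decay).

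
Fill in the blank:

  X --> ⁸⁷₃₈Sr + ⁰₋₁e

Rb-87

Conserve mass number: A = 87 + 0, so A = 87.
Conserve atomic number: Z = 38 − 1, so Z = 37.
Z = 37 is rubidium, so the species is ⁸⁷₃₇Rb.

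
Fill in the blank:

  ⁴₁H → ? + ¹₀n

H-3

Conserve mass number: 4 = A + 1, so A = 3.
Conserve atomic number: 1 = Z + 0, so Z = 1.
A = 3 and Z = 1 is ³₁H — a triton.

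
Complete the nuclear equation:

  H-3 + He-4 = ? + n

Conserve mass number: 3 + 4 = A + 1, so A = 6.
Conserve atomic number: 1 + 2 = Z + 0, so Z = 3.
Z = 3 is lithium, so the species is Li-6.

Li-6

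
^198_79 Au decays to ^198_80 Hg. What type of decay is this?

beta-minus decay

ΔA = 198 − 198 = 0; ΔZ = 80 − 79 = +1.
A is unchanged and Z rises by 1 — a neutron has become a proton (β⁻ decay).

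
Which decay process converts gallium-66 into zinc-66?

ΔA = 66 − 66 = 0; ΔZ = 30 − 31 = -1.
A is unchanged and Z drops by 1 — a proton has become a neutron (β⁺ emission or electron capture).

beta-plus decay or electron capture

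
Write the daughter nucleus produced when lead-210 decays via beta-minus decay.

Beta-minus decay: mass number changes by +0, atomic number by +1.
A: 210 = 210; Z: 82 + 1 = 83.
Z = 83 is bismuth, so the daughter is bismuth-210.

Bi-210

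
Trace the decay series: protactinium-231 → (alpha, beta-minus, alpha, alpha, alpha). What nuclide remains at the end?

Start: (A, Z) = (231, 91).
After α: (227, 89).
After β⁻: (227, 90).
After α: (223, 88).
After α: (219, 86).
After α: (215, 84).
Z = 84 is polonium.

Po-215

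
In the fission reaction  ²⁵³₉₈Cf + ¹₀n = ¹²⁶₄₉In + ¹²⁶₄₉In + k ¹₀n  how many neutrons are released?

2

Conserve mass number: 254 = 126 + 126 + k, so k = 254 − 252 = 2.
Check atomic number: 98 = 49 + 49 + 0 = 98. ✓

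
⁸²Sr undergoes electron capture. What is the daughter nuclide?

Rb-82

Electron capture: mass number changes by +0, atomic number by -1.
A: 82 = 82; Z: 38 − 1 = 37.
Z = 37 is rubidium, so the daughter is ⁸²Rb.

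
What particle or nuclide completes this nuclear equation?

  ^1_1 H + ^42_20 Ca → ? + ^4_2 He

Conserve mass number: 1 + 42 = A + 4, so A = 39.
Conserve atomic number: 1 + 20 = Z + 2, so Z = 19.
Z = 19 is potassium, so the species is ^39_19 K.

K-39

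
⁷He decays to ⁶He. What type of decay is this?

ΔA = 6 − 7 = -1; ΔZ = 2 − 2 = +0.
A drops by 1 with Z unchanged — a neutron was emitted.

neutron emission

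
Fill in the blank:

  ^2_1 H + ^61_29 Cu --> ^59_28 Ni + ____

alpha particle

Conserve mass number: 2 + 61 = 59 + A, so A = 4.
Conserve atomic number: 1 + 29 = 28 + Z, so Z = 2.
A = 4 and Z = 2 is ^4_2 He — an alpha particle.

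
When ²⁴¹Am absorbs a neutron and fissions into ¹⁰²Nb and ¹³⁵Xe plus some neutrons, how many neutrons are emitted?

5

Conserve mass number: 242 = 102 + 135 + k, so k = 242 − 237 = 5.
Check atomic number: 95 = 41 + 54 + 0 = 95. ✓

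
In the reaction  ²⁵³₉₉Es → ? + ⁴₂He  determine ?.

Bk-249

Conserve mass number: 253 = A + 4, so A = 249.
Conserve atomic number: 99 = Z + 2, so Z = 97.
Z = 97 is berkelium, so the species is ²⁴⁹₉₇Bk.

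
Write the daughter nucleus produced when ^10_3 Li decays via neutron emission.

Neutron emission: mass number changes by -1, atomic number by +0.
A: 10 − 1 = 9; Z: 3 = 3.
Z = 3 is lithium, so the daughter is ^9_3 Li.

Li-9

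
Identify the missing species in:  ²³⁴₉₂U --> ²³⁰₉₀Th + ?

alpha particle

Conserve mass number: 234 = 230 + A, so A = 4.
Conserve atomic number: 92 = 90 + Z, so Z = 2.
A = 4 and Z = 2 is ⁴₂He — an alpha particle.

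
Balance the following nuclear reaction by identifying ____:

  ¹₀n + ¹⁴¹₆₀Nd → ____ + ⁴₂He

Conserve mass number: 1 + 141 = A + 4, so A = 138.
Conserve atomic number: 0 + 60 = Z + 2, so Z = 58.
Z = 58 is cerium, so the species is ¹³⁸₅₈Ce.

Ce-138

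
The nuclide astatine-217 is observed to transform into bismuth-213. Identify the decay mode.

ΔA = 213 − 217 = -4; ΔZ = 83 − 85 = -2.
A drops by 4 and Z drops by 2 — the signature of alpha emission.

alpha decay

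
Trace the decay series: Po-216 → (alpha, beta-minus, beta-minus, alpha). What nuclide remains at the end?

Start: (A, Z) = (216, 84).
After α: (212, 82).
After β⁻: (212, 83).
After β⁻: (212, 84).
After α: (208, 82).
Z = 82 is lead.

Pb-208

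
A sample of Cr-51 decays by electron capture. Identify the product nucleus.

V-51

Electron capture: mass number changes by +0, atomic number by -1.
A: 51 = 51; Z: 24 − 1 = 23.
Z = 23 is vanadium, so the daughter is V-51.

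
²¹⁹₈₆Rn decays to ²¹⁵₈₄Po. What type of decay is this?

ΔA = 215 − 219 = -4; ΔZ = 84 − 86 = -2.
A drops by 4 and Z drops by 2 — the signature of alpha emission.

alpha decay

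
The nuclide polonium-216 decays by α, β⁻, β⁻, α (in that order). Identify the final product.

Pb-208

Start: (A, Z) = (216, 84).
After α: (212, 82).
After β⁻: (212, 83).
After β⁻: (212, 84).
After α: (208, 82).
Z = 82 is lead.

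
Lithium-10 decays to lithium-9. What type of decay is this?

ΔA = 9 − 10 = -1; ΔZ = 3 − 3 = +0.
A drops by 1 with Z unchanged — a neutron was emitted.

neutron emission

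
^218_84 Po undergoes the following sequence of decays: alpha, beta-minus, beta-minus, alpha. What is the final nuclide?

Start: (A, Z) = (218, 84).
After α: (214, 82).
After β⁻: (214, 83).
After β⁻: (214, 84).
After α: (210, 82).
Z = 82 is lead.

Pb-210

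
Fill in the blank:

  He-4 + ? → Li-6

Conserve mass number: 4 + A = 6, so A = 2.
Conserve atomic number: 2 + Z = 3, so Z = 1.
A = 2 and Z = 1 is H-2 — a deuteron.

deuteron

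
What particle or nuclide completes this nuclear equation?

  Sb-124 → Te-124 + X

Conserve mass number: 124 = 124 + A, so A = 0.
Conserve atomic number: 51 = 52 + Z, so Z = -1.
A = 0 and Z = -1 is e⁻ — a beta-minus particle.

beta-minus particle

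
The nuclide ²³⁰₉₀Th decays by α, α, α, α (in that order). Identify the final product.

Start: (A, Z) = (230, 90).
After α: (226, 88).
After α: (222, 86).
After α: (218, 84).
After α: (214, 82).
Z = 82 is lead.

Pb-214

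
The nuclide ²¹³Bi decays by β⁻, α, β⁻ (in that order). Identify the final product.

Bi-209

Start: (A, Z) = (213, 83).
After β⁻: (213, 84).
After α: (209, 82).
After β⁻: (209, 83).
Z = 83 is bismuth.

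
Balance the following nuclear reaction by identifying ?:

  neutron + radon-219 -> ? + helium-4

Po-216

Conserve mass number: 1 + 219 = A + 4, so A = 216.
Conserve atomic number: 0 + 86 = Z + 2, so Z = 84.
Z = 84 is polonium, so the species is polonium-216.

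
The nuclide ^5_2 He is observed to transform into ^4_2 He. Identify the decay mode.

neutron emission

ΔA = 4 − 5 = -1; ΔZ = 2 − 2 = +0.
A drops by 1 with Z unchanged — a neutron was emitted.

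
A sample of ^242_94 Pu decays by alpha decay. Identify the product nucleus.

Alpha decay: mass number changes by -4, atomic number by -2.
A: 242 − 4 = 238; Z: 94 − 2 = 92.
Z = 92 is uranium, so the daughter is ^238_92 U.

U-238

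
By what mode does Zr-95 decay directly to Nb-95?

beta-minus decay

ΔA = 95 − 95 = 0; ΔZ = 41 − 40 = +1.
A is unchanged and Z rises by 1 — a neutron has become a proton (β⁻ decay).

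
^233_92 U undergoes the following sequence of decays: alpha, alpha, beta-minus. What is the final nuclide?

Ac-225

Start: (A, Z) = (233, 92).
After α: (229, 90).
After α: (225, 88).
After β⁻: (225, 89).
Z = 89 is actinium.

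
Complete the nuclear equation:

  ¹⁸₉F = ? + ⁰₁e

Conserve mass number: 18 = A + 0, so A = 18.
Conserve atomic number: 9 = Z + 1, so Z = 8.
Z = 8 is oxygen, so the species is ¹⁸₈O.

O-18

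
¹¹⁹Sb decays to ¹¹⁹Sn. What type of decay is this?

ΔA = 119 − 119 = 0; ΔZ = 50 − 51 = -1.
A is unchanged and Z drops by 1 — a proton has become a neutron (β⁺ emission or electron capture).

beta-plus decay or electron capture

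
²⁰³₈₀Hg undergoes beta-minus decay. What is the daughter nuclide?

Beta-minus decay: mass number changes by +0, atomic number by +1.
A: 203 = 203; Z: 80 + 1 = 81.
Z = 81 is thallium, so the daughter is ²⁰³₈₁Tl.

Tl-203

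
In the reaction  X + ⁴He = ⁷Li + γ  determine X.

triton

Conserve mass number: A + 4 = 7 + 0, so A = 3.
Conserve atomic number: Z + 2 = 3 + 0, so Z = 1.
A = 3 and Z = 1 is ³H — a triton.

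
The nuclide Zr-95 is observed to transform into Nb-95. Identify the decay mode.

ΔA = 95 − 95 = 0; ΔZ = 41 − 40 = +1.
A is unchanged and Z rises by 1 — a neutron has become a proton (β⁻ decay).

beta-minus decay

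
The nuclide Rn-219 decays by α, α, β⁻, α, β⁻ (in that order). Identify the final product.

Pb-207

Start: (A, Z) = (219, 86).
After α: (215, 84).
After α: (211, 82).
After β⁻: (211, 83).
After α: (207, 81).
After β⁻: (207, 82).
Z = 82 is lead.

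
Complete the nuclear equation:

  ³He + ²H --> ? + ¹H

He-4

Conserve mass number: 3 + 2 = A + 1, so A = 4.
Conserve atomic number: 2 + 1 = Z + 1, so Z = 2.
A = 4 and Z = 2 is ⁴He — an alpha particle.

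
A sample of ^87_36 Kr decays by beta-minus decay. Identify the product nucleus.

Rb-87

Beta-minus decay: mass number changes by +0, atomic number by +1.
A: 87 = 87; Z: 36 + 1 = 37.
Z = 37 is rubidium, so the daughter is ^87_37 Rb.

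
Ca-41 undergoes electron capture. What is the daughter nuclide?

K-41

Electron capture: mass number changes by +0, atomic number by -1.
A: 41 = 41; Z: 20 − 1 = 19.
Z = 19 is potassium, so the daughter is K-41.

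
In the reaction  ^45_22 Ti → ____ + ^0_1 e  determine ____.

Conserve mass number: 45 = A + 0, so A = 45.
Conserve atomic number: 22 = Z + 1, so Z = 21.
Z = 21 is scandium, so the species is ^45_21 Sc.

Sc-45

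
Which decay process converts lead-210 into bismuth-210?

ΔA = 210 − 210 = 0; ΔZ = 83 − 82 = +1.
A is unchanged and Z rises by 1 — a neutron has become a proton (β⁻ decay).

beta-minus decay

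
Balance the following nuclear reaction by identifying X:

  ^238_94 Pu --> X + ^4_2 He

U-234

Conserve mass number: 238 = A + 4, so A = 234.
Conserve atomic number: 94 = Z + 2, so Z = 92.
Z = 92 is uranium, so the species is ^234_92 U.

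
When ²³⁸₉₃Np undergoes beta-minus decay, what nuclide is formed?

Beta-minus decay: mass number changes by +0, atomic number by +1.
A: 238 = 238; Z: 93 + 1 = 94.
Z = 94 is plutonium, so the daughter is ²³⁸₉₄Pu.

Pu-238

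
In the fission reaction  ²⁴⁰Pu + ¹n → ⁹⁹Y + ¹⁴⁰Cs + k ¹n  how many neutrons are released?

Conserve mass number: 241 = 99 + 140 + k, so k = 241 − 239 = 2.
Check atomic number: 94 = 39 + 55 + 0 = 94. ✓

2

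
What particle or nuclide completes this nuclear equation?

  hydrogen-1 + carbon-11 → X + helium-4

B-8

Conserve mass number: 1 + 11 = A + 4, so A = 8.
Conserve atomic number: 1 + 6 = Z + 2, so Z = 5.
Z = 5 is boron, so the species is boron-8.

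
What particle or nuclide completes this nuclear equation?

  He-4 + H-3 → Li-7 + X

gamma ray

Conserve mass number: 4 + 3 = 7 + A, so A = 0.
Conserve atomic number: 2 + 1 = 3 + Z, so Z = 0.
A = 0 and Z = 0 is γ — a gamma ray.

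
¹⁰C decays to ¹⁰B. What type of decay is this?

ΔA = 10 − 10 = 0; ΔZ = 5 − 6 = -1.
A is unchanged and Z drops by 1 — a proton has become a neutron (β⁺ emission or electron capture).

beta-plus decay or electron capture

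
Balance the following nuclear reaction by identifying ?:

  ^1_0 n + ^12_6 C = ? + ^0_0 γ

C-13

Conserve mass number: 1 + 12 = A + 0, so A = 13.
Conserve atomic number: 0 + 6 = Z + 0, so Z = 6.
Z = 6 is carbon, so the species is ^13_6 C.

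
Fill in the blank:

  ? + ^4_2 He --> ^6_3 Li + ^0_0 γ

deuteron

Conserve mass number: A + 4 = 6 + 0, so A = 2.
Conserve atomic number: Z + 2 = 3 + 0, so Z = 1.
A = 2 and Z = 1 is ^2_1 H — a deuteron.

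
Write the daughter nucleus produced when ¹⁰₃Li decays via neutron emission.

Neutron emission: mass number changes by -1, atomic number by +0.
A: 10 − 1 = 9; Z: 3 = 3.
Z = 3 is lithium, so the daughter is ⁹₃Li.

Li-9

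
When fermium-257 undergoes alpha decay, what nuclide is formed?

Cf-253

Alpha decay: mass number changes by -4, atomic number by -2.
A: 257 − 4 = 253; Z: 100 − 2 = 98.
Z = 98 is californium, so the daughter is californium-253.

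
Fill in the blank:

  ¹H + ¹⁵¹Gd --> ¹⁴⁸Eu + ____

alpha particle

Conserve mass number: 1 + 151 = 148 + A, so A = 4.
Conserve atomic number: 1 + 64 = 63 + Z, so Z = 2.
A = 4 and Z = 2 is ⁴He — an alpha particle.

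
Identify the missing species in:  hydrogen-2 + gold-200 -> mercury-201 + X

neutron

Conserve mass number: 2 + 200 = 201 + A, so A = 1.
Conserve atomic number: 1 + 79 = 80 + Z, so Z = 0.
A = 1 and Z = 0 is neutron — a neutron.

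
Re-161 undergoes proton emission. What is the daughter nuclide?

Proton emission: mass number changes by -1, atomic number by -1.
A: 161 − 1 = 160; Z: 75 − 1 = 74.
Z = 74 is tungsten, so the daughter is W-160.

W-160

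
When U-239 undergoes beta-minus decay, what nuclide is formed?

Np-239

Beta-minus decay: mass number changes by +0, atomic number by +1.
A: 239 = 239; Z: 92 + 1 = 93.
Z = 93 is neptunium, so the daughter is Np-239.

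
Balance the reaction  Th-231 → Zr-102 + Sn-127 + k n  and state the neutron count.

Conserve mass number: 231 = 102 + 127 + k, so k = 231 − 229 = 2.
Check atomic number: 90 = 40 + 50 + 0 = 90. ✓

2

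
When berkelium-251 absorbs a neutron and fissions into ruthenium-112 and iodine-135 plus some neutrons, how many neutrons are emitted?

Conserve mass number: 252 = 112 + 135 + k, so k = 252 − 247 = 5.
Check atomic number: 97 = 44 + 53 + 0 = 97. ✓

5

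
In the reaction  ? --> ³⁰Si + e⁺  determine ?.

P-30

Conserve mass number: A = 30 + 0, so A = 30.
Conserve atomic number: Z = 14 + 1, so Z = 15.
Z = 15 is phosphorus, so the species is ³⁰P.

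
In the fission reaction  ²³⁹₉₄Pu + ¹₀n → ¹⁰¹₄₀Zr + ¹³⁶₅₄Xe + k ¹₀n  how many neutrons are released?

3

Conserve mass number: 240 = 101 + 136 + k, so k = 240 − 237 = 3.
Check atomic number: 94 = 40 + 54 + 0 = 94. ✓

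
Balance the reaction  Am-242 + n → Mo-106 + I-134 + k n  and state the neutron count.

Conserve mass number: 243 = 106 + 134 + k, so k = 243 − 240 = 3.
Check atomic number: 95 = 42 + 53 + 0 = 95. ✓

3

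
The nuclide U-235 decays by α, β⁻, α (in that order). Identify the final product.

Ac-227

Start: (A, Z) = (235, 92).
After α: (231, 90).
After β⁻: (231, 91).
After α: (227, 89).
Z = 89 is actinium.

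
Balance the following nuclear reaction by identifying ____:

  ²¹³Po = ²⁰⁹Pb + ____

alpha particle

Conserve mass number: 213 = 209 + A, so A = 4.
Conserve atomic number: 84 = 82 + Z, so Z = 2.
A = 4 and Z = 2 is ⁴He — an alpha particle.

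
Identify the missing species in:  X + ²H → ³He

Conserve mass number: A + 2 = 3, so A = 1.
Conserve atomic number: Z + 1 = 2, so Z = 1.
A = 1 and Z = 1 is ¹H — a proton.

proton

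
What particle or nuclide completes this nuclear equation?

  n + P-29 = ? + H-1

Conserve mass number: 1 + 29 = A + 1, so A = 29.
Conserve atomic number: 0 + 15 = Z + 1, so Z = 14.
Z = 14 is silicon, so the species is Si-29.

Si-29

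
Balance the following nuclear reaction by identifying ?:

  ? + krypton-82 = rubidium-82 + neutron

Conserve mass number: A + 82 = 82 + 1, so A = 1.
Conserve atomic number: Z + 36 = 37 + 0, so Z = 1.
A = 1 and Z = 1 is hydrogen-1 — a proton.

proton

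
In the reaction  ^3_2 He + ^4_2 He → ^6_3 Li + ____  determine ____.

proton

Conserve mass number: 3 + 4 = 6 + A, so A = 1.
Conserve atomic number: 2 + 2 = 3 + Z, so Z = 1.
A = 1 and Z = 1 is ^1_1 H — a proton.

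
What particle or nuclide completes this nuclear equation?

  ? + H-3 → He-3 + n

Conserve mass number: A + 3 = 3 + 1, so A = 1.
Conserve atomic number: Z + 1 = 2 + 0, so Z = 1.
A = 1 and Z = 1 is H-1 — a proton.

proton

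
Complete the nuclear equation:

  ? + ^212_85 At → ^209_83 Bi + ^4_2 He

neutron

Conserve mass number: A + 212 = 209 + 4, so A = 1.
Conserve atomic number: Z + 85 = 83 + 2, so Z = 0.
A = 1 and Z = 0 is ^1_0 n — a neutron.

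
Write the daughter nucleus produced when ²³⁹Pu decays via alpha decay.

Alpha decay: mass number changes by -4, atomic number by -2.
A: 239 − 4 = 235; Z: 94 − 2 = 92.
Z = 92 is uranium, so the daughter is ²³⁵U.

U-235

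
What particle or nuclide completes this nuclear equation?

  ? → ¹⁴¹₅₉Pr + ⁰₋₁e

Conserve mass number: A = 141 + 0, so A = 141.
Conserve atomic number: Z = 59 − 1, so Z = 58.
Z = 58 is cerium, so the species is ¹⁴¹₅₈Ce.

Ce-141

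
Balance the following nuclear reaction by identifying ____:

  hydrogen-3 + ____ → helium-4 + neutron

deuteron

Conserve mass number: 3 + A = 4 + 1, so A = 2.
Conserve atomic number: 1 + Z = 2 + 0, so Z = 1.
A = 2 and Z = 1 is hydrogen-2 — a deuteron.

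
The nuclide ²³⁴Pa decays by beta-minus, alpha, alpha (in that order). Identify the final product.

Start: (A, Z) = (234, 91).
After β⁻: (234, 92).
After α: (230, 90).
After α: (226, 88).
Z = 88 is radium.

Ra-226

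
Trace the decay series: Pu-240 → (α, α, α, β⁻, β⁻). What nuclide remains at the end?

Th-228

Start: (A, Z) = (240, 94).
After α: (236, 92).
After α: (232, 90).
After α: (228, 88).
After β⁻: (228, 89).
After β⁻: (228, 90).
Z = 90 is thorium.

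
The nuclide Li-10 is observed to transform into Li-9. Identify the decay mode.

neutron emission

ΔA = 9 − 10 = -1; ΔZ = 3 − 3 = +0.
A drops by 1 with Z unchanged — a neutron was emitted.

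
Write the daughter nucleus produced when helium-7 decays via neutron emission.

He-6

Neutron emission: mass number changes by -1, atomic number by +0.
A: 7 − 1 = 6; Z: 2 = 2.
Z = 2 is helium, so the daughter is helium-6.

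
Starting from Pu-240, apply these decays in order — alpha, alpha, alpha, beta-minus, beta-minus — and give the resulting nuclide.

Start: (A, Z) = (240, 94).
After α: (236, 92).
After α: (232, 90).
After α: (228, 88).
After β⁻: (228, 89).
After β⁻: (228, 90).
Z = 90 is thorium.

Th-228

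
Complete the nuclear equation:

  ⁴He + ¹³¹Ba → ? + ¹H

La-134

Conserve mass number: 4 + 131 = A + 1, so A = 134.
Conserve atomic number: 2 + 56 = Z + 1, so Z = 57.
Z = 57 is lanthanum, so the species is ¹³⁴La.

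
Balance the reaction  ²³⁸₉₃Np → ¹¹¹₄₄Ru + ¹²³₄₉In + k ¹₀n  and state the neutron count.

4

Conserve mass number: 238 = 111 + 123 + k, so k = 238 − 234 = 4.
Check atomic number: 93 = 44 + 49 + 0 = 93. ✓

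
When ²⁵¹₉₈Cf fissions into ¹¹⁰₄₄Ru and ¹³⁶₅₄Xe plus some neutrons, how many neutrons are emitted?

5

Conserve mass number: 251 = 110 + 136 + k, so k = 251 − 246 = 5.
Check atomic number: 98 = 44 + 54 + 0 = 98. ✓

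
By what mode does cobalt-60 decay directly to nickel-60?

ΔA = 60 − 60 = 0; ΔZ = 28 − 27 = +1.
A is unchanged and Z rises by 1 — a neutron has become a proton (β⁻ decay).

beta-minus decay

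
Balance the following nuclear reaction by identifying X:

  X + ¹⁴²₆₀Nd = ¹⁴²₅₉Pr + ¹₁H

Conserve mass number: A + 142 = 142 + 1, so A = 1.
Conserve atomic number: Z + 60 = 59 + 1, so Z = 0.
A = 1 and Z = 0 is ¹₀n — a neutron.

neutron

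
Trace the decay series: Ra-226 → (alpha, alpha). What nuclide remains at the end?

Start: (A, Z) = (226, 88).
After α: (222, 86).
After α: (218, 84).
Z = 84 is polonium.

Po-218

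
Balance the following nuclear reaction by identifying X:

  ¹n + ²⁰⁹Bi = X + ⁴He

Tl-206

Conserve mass number: 1 + 209 = A + 4, so A = 206.
Conserve atomic number: 0 + 83 = Z + 2, so Z = 81.
Z = 81 is thallium, so the species is ²⁰⁶Tl.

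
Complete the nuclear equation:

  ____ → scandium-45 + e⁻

Conserve mass number: A = 45 + 0, so A = 45.
Conserve atomic number: Z = 21 − 1, so Z = 20.
Z = 20 is calcium, so the species is calcium-45.

Ca-45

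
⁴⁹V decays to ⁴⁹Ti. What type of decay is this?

beta-plus decay or electron capture

ΔA = 49 − 49 = 0; ΔZ = 22 − 23 = -1.
A is unchanged and Z drops by 1 — a proton has become a neutron (β⁺ emission or electron capture).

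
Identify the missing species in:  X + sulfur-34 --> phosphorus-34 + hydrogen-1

Conserve mass number: A + 34 = 34 + 1, so A = 1.
Conserve atomic number: Z + 16 = 15 + 1, so Z = 0.
A = 1 and Z = 0 is neutron — a neutron.

neutron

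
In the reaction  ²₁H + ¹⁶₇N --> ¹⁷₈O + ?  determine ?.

neutron

Conserve mass number: 2 + 16 = 17 + A, so A = 1.
Conserve atomic number: 1 + 7 = 8 + Z, so Z = 0.
A = 1 and Z = 0 is ¹₀n — a neutron.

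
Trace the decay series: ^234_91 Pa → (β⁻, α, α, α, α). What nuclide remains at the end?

Start: (A, Z) = (234, 91).
After β⁻: (234, 92).
After α: (230, 90).
After α: (226, 88).
After α: (222, 86).
After α: (218, 84).
Z = 84 is polonium.

Po-218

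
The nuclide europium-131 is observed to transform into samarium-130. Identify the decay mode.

ΔA = 130 − 131 = -1; ΔZ = 62 − 63 = -1.
A drops by 1 and Z drops by 1 — a proton was emitted.

proton emission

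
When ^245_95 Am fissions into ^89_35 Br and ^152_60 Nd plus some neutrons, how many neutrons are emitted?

4

Conserve mass number: 245 = 89 + 152 + k, so k = 245 − 241 = 4.
Check atomic number: 95 = 35 + 60 + 0 = 95. ✓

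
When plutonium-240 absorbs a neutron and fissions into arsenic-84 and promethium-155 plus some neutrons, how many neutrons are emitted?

2

Conserve mass number: 241 = 84 + 155 + k, so k = 241 − 239 = 2.
Check atomic number: 94 = 33 + 61 + 0 = 94. ✓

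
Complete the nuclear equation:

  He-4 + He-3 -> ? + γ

Conserve mass number: 4 + 3 = A + 0, so A = 7.
Conserve atomic number: 2 + 2 = Z + 0, so Z = 4.
Z = 4 is beryllium, so the species is Be-7.

Be-7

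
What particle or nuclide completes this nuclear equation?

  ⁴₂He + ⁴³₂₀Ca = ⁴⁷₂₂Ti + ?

Conserve mass number: 4 + 43 = 47 + A, so A = 0.
Conserve atomic number: 2 + 20 = 22 + Z, so Z = 0.
A = 0 and Z = 0 is ⁰₀γ — a gamma ray.

gamma ray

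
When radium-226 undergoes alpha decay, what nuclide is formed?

Rn-222

Alpha decay: mass number changes by -4, atomic number by -2.
A: 226 − 4 = 222; Z: 88 − 2 = 86.
Z = 86 is radon, so the daughter is radon-222.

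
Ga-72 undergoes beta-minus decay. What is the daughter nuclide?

Beta-minus decay: mass number changes by +0, atomic number by +1.
A: 72 = 72; Z: 31 + 1 = 32.
Z = 32 is germanium, so the daughter is Ge-72.

Ge-72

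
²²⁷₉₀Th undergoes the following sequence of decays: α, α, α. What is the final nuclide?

Start: (A, Z) = (227, 90).
After α: (223, 88).
After α: (219, 86).
After α: (215, 84).
Z = 84 is polonium.

Po-215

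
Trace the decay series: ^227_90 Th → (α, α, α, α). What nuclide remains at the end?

Start: (A, Z) = (227, 90).
After α: (223, 88).
After α: (219, 86).
After α: (215, 84).
After α: (211, 82).
Z = 82 is lead.

Pb-211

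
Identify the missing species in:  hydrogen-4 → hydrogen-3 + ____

Conserve mass number: 4 = 3 + A, so A = 1.
Conserve atomic number: 1 = 1 + Z, so Z = 0.
A = 1 and Z = 0 is neutron — a neutron.

neutron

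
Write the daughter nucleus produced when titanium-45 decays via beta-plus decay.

Beta-plus decay: mass number changes by +0, atomic number by -1.
A: 45 = 45; Z: 22 − 1 = 21.
Z = 21 is scandium, so the daughter is scandium-45.

Sc-45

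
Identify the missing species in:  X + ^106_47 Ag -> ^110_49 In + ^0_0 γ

Conserve mass number: A + 106 = 110 + 0, so A = 4.
Conserve atomic number: Z + 47 = 49 + 0, so Z = 2.
A = 4 and Z = 2 is ^4_2 He — an alpha particle.

alpha particle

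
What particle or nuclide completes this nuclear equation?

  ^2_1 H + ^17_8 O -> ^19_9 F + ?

Conserve mass number: 2 + 17 = 19 + A, so A = 0.
Conserve atomic number: 1 + 8 = 9 + Z, so Z = 0.
A = 0 and Z = 0 is ^0_0 γ — a gamma ray.

gamma ray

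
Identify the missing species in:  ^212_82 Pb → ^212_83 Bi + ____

beta-minus particle

Conserve mass number: 212 = 212 + A, so A = 0.
Conserve atomic number: 82 = 83 + Z, so Z = -1.
A = 0 and Z = -1 is ^0_-1 e — a beta-minus particle.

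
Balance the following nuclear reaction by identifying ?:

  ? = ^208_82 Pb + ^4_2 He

Po-212

Conserve mass number: A = 208 + 4, so A = 212.
Conserve atomic number: Z = 82 + 2, so Z = 84.
Z = 84 is polonium, so the species is ^212_84 Po.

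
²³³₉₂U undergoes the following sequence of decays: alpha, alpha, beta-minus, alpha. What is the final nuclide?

Fr-221

Start: (A, Z) = (233, 92).
After α: (229, 90).
After α: (225, 88).
After β⁻: (225, 89).
After α: (221, 87).
Z = 87 is francium.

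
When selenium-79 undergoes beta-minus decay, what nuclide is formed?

Br-79

Beta-minus decay: mass number changes by +0, atomic number by +1.
A: 79 = 79; Z: 34 + 1 = 35.
Z = 35 is bromine, so the daughter is bromine-79.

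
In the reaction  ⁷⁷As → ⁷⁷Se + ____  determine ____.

Conserve mass number: 77 = 77 + A, so A = 0.
Conserve atomic number: 33 = 34 + Z, so Z = -1.
A = 0 and Z = -1 is e⁻ — a beta-minus particle.

beta-minus particle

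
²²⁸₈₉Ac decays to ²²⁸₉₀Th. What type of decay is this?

beta-minus decay

ΔA = 228 − 228 = 0; ΔZ = 90 − 89 = +1.
A is unchanged and Z rises by 1 — a neutron has become a proton (β⁻ decay).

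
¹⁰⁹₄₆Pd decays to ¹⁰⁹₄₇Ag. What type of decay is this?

ΔA = 109 − 109 = 0; ΔZ = 47 − 46 = +1.
A is unchanged and Z rises by 1 — a neutron has become a proton (β⁻ decay).

beta-minus decay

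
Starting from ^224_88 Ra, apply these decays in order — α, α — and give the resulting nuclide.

Start: (A, Z) = (224, 88).
After α: (220, 86).
After α: (216, 84).
Z = 84 is polonium.

Po-216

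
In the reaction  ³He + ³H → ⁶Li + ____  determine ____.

gamma ray

Conserve mass number: 3 + 3 = 6 + A, so A = 0.
Conserve atomic number: 2 + 1 = 3 + Z, so Z = 0.
A = 0 and Z = 0 is γ — a gamma ray.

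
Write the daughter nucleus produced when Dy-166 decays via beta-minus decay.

Beta-minus decay: mass number changes by +0, atomic number by +1.
A: 166 = 166; Z: 66 + 1 = 67.
Z = 67 is holmium, so the daughter is Ho-166.

Ho-166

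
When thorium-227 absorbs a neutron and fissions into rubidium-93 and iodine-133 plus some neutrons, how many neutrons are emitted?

2

Conserve mass number: 228 = 93 + 133 + k, so k = 228 − 226 = 2.
Check atomic number: 90 = 37 + 53 + 0 = 90. ✓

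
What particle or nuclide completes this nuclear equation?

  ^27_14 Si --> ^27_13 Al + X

positron

Conserve mass number: 27 = 27 + A, so A = 0.
Conserve atomic number: 14 = 13 + Z, so Z = 1.
A = 0 and Z = 1 is ^0_1 e — a positron.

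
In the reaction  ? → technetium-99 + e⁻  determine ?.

Conserve mass number: A = 99 + 0, so A = 99.
Conserve atomic number: Z = 43 − 1, so Z = 42.
Z = 42 is molybdenum, so the species is molybdenum-99.

Mo-99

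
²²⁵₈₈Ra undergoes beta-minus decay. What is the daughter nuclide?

Beta-minus decay: mass number changes by +0, atomic number by +1.
A: 225 = 225; Z: 88 + 1 = 89.
Z = 89 is actinium, so the daughter is ²²⁵₈₉Ac.

Ac-225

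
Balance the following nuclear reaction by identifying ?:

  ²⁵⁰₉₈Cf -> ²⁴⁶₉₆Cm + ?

Conserve mass number: 250 = 246 + A, so A = 4.
Conserve atomic number: 98 = 96 + Z, so Z = 2.
A = 4 and Z = 2 is ⁴₂He — an alpha particle.

alpha particle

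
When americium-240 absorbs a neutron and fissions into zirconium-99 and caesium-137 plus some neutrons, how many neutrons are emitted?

5

Conserve mass number: 241 = 99 + 137 + k, so k = 241 − 236 = 5.
Check atomic number: 95 = 40 + 55 + 0 = 95. ✓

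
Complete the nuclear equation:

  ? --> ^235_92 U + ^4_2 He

Conserve mass number: A = 235 + 4, so A = 239.
Conserve atomic number: Z = 92 + 2, so Z = 94.
Z = 94 is plutonium, so the species is ^239_94 Pu.

Pu-239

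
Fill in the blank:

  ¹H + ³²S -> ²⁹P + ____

Conserve mass number: 1 + 32 = 29 + A, so A = 4.
Conserve atomic number: 1 + 16 = 15 + Z, so Z = 2.
A = 4 and Z = 2 is ⁴He — an alpha particle.

alpha particle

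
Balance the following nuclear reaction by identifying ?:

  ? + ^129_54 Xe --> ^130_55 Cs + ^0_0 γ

Conserve mass number: A + 129 = 130 + 0, so A = 1.
Conserve atomic number: Z + 54 = 55 + 0, so Z = 1.
A = 1 and Z = 1 is ^1_1 H — a proton.

proton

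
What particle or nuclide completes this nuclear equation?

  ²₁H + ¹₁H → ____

He-3

Conserve mass number: 2 + 1 = A, so A = 3.
Conserve atomic number: 1 + 1 = Z, so Z = 2.
Z = 2 is helium, so the species is ³₂He.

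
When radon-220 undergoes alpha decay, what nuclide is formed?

Alpha decay: mass number changes by -4, atomic number by -2.
A: 220 − 4 = 216; Z: 86 − 2 = 84.
Z = 84 is polonium, so the daughter is polonium-216.

Po-216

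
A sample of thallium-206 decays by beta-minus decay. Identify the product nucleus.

Pb-206

Beta-minus decay: mass number changes by +0, atomic number by +1.
A: 206 = 206; Z: 81 + 1 = 82.
Z = 82 is lead, so the daughter is lead-206.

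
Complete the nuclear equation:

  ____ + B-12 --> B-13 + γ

neutron

Conserve mass number: A + 12 = 13 + 0, so A = 1.
Conserve atomic number: Z + 5 = 5 + 0, so Z = 0.
A = 1 and Z = 0 is n — a neutron.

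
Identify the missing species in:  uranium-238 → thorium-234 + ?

alpha particle

Conserve mass number: 238 = 234 + A, so A = 4.
Conserve atomic number: 92 = 90 + Z, so Z = 2.
A = 4 and Z = 2 is helium-4 — an alpha particle.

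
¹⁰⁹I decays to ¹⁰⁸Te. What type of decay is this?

ΔA = 108 − 109 = -1; ΔZ = 52 − 53 = -1.
A drops by 1 and Z drops by 1 — a proton was emitted.

proton emission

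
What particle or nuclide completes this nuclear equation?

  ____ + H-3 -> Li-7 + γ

alpha particle

Conserve mass number: A + 3 = 7 + 0, so A = 4.
Conserve atomic number: Z + 1 = 3 + 0, so Z = 2.
A = 4 and Z = 2 is He-4 — an alpha particle.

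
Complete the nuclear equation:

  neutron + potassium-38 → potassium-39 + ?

Conserve mass number: 1 + 38 = 39 + A, so A = 0.
Conserve atomic number: 0 + 19 = 19 + Z, so Z = 0.
A = 0 and Z = 0 is γ — a gamma ray.

gamma ray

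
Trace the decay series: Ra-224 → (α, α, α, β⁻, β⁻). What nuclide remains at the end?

Start: (A, Z) = (224, 88).
After α: (220, 86).
After α: (216, 84).
After α: (212, 82).
After β⁻: (212, 83).
After β⁻: (212, 84).
Z = 84 is polonium.

Po-212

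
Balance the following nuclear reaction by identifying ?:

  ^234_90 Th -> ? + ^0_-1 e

Pa-234

Conserve mass number: 234 = A + 0, so A = 234.
Conserve atomic number: 90 = Z − 1, so Z = 91.
Z = 91 is protactinium, so the species is ^234_91 Pa.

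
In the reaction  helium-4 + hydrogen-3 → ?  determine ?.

Li-7

Conserve mass number: 4 + 3 = A, so A = 7.
Conserve atomic number: 2 + 1 = Z, so Z = 3.
Z = 3 is lithium, so the species is lithium-7.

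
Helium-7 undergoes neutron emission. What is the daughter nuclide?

He-6

Neutron emission: mass number changes by -1, atomic number by +0.
A: 7 − 1 = 6; Z: 2 = 2.
Z = 2 is helium, so the daughter is helium-6.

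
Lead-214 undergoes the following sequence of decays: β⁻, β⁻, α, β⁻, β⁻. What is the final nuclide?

Start: (A, Z) = (214, 82).
After β⁻: (214, 83).
After β⁻: (214, 84).
After α: (210, 82).
After β⁻: (210, 83).
After β⁻: (210, 84).
Z = 84 is polonium.

Po-210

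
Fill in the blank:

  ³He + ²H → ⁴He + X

Conserve mass number: 3 + 2 = 4 + A, so A = 1.
Conserve atomic number: 2 + 1 = 2 + Z, so Z = 1.
A = 1 and Z = 1 is ¹H — a proton.

proton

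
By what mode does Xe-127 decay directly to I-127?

ΔA = 127 − 127 = 0; ΔZ = 53 − 54 = -1.
A is unchanged and Z drops by 1 — a proton has become a neutron (β⁺ emission or electron capture).

beta-plus decay or electron capture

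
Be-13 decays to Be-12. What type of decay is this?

neutron emission

ΔA = 12 − 13 = -1; ΔZ = 4 − 4 = +0.
A drops by 1 with Z unchanged — a neutron was emitted.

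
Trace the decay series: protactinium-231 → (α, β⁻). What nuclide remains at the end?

Th-227

Start: (A, Z) = (231, 91).
After α: (227, 89).
After β⁻: (227, 90).
Z = 90 is thorium.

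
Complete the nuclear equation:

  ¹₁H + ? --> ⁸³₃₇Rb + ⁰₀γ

Kr-82

Conserve mass number: 1 + A = 83 + 0, so A = 82.
Conserve atomic number: 1 + Z = 37 + 0, so Z = 36.
Z = 36 is krypton, so the species is ⁸²₃₆Kr.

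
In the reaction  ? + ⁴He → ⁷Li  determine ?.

triton

Conserve mass number: A + 4 = 7, so A = 3.
Conserve atomic number: Z + 2 = 3, so Z = 1.
A = 3 and Z = 1 is ³H — a triton.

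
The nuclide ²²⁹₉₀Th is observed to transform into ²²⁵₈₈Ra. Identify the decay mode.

ΔA = 225 − 229 = -4; ΔZ = 88 − 90 = -2.
A drops by 4 and Z drops by 2 — the signature of alpha emission.

alpha decay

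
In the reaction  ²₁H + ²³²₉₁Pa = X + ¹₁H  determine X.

Conserve mass number: 2 + 232 = A + 1, so A = 233.
Conserve atomic number: 1 + 91 = Z + 1, so Z = 91.
Z = 91 is protactinium, so the species is ²³³₉₁Pa.

Pa-233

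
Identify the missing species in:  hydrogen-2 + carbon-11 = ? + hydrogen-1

Conserve mass number: 2 + 11 = A + 1, so A = 12.
Conserve atomic number: 1 + 6 = Z + 1, so Z = 6.
Z = 6 is carbon, so the species is carbon-12.

C-12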